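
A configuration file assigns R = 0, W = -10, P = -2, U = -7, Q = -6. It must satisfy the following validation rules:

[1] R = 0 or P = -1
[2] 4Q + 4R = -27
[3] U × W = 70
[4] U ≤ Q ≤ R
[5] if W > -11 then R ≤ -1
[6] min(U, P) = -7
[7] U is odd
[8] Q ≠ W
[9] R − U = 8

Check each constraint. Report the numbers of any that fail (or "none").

[1] R = 0 = 0 (first disjunct)  OK
[2] 4Q + 4R = 4(-6) + 4(0) = -24, not -27  FAIL
[3] U × W = -7 × (-10) = 70  OK
[4] values -7 ≤ -6 ≤ 0  OK
[5] W = -10 > -11, so we need R ≤ -1; but R = 0 > -1  FAIL
[6] min(-7, -2) = -7  OK
[7] U = -7 is odd  OK
[8] Q = -6, W = -10; distinct  OK
[9] R − U = 0 − (-7) = 7, not 8  FAIL

The assignment fails constraints 2, 5, 9.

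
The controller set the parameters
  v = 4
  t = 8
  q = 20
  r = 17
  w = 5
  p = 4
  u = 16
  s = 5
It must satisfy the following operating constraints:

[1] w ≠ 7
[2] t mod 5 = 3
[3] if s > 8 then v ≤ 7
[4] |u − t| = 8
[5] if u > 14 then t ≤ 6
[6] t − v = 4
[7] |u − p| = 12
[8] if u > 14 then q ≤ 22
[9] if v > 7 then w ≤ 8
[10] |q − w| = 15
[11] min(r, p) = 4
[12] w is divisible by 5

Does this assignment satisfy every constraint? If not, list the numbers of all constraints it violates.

Violated: 5.

[1] w = 5, and 5 ≠ 7 — holds.
[2] 8 mod 5 = 3 — holds.
[3] s = 5, not > 8; antecedent false, conditional vacuously true — holds.
[4] |16 − 8| = 8 — holds.
[5] u = 16 > 14, so we need t ≤ 6; but t = 8 > 6 — does not hold.
[6] t − v = 8 − 4 = 4 — holds.
[7] |16 − 4| = 12 — holds.
[8] u = 16 > 14, so we need q ≤ 22; q = 20 ≤ 22 — holds.
[9] v = 4, not > 7; antecedent false, conditional vacuously true — holds.
[10] |20 − 5| = 15 — holds.
[11] min(17, 4) = 4 — holds.
[12] 5 / 5 = 1, so 5 divides 5 — holds.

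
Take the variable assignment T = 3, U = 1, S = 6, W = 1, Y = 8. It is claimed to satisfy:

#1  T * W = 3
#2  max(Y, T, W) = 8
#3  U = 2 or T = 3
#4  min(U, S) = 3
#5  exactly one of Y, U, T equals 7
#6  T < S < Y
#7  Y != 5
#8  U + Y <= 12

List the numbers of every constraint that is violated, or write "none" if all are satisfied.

Violated: 4, 5.

#1 T * W = 3 * 1 = 3 — holds.
#2 max(8, 3, 1) = 8 — holds.
#3 U = 1 ≠ 2, but T = 3 = 3 (second disjunct) — holds.
#4 min(1, 6) = 1, not 3 — fails.
#5 Y=8, U=1, T=3; 0 of them equal 7, not exactly one — fails.
#6 values 3 < 6 < 8 — holds.
#7 Y = 8, and 8 ≠ 5 — holds.
#8 U + Y = 1 + 8 = 9; 9 ≤ 12 — holds.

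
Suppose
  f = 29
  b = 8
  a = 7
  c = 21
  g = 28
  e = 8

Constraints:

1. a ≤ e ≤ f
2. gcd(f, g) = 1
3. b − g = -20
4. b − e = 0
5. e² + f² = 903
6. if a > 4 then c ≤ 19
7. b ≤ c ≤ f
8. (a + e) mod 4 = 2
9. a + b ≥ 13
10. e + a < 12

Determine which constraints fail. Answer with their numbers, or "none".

1. values 7 ≤ 8 ≤ 29 — satisfied.
2. gcd(29, 28) = 1 — satisfied.
3. b − g = 8 − 28 = -20 — satisfied.
4. b − e = 8 − 8 = 0 — satisfied.
5. e² + f² = 8² + 29² = 64 + 841 = 905, not 903 — violated.
6. a = 7 > 4, so we need c ≤ 19; but c = 21 > 19 — violated.
7. values 8 ≤ 21 ≤ 29 — satisfied.
8. a + e = 15; 15 mod 4 = 3, not 2 — violated.
9. a + b = 7 + 8 = 15; 15 ≥ 13 — satisfied.
10. e + a = 8 + 7 = 15; 15 ≥ 12, bound 12 not met — violated.

No — constraints 5, 6, 8, and 10 are not satisfied.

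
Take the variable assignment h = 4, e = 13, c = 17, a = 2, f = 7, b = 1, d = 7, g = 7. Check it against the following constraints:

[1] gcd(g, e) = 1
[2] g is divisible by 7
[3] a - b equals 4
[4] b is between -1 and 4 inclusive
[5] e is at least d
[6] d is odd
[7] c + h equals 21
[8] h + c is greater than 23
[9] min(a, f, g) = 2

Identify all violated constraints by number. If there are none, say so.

[1] gcd(7, 13) = 1  ✓
[2] 7 / 7 = 1, so 7 divides 7  ✓
[3] a - b = 2 - 1 = 1, not 4  ✗
[4] b = 1 lies in [-1, 4]  ✓
[5] e = 13, d = 7; 13 ≥ 7  ✓
[6] d = 7 is odd  ✓
[7] c + h = 17 + 4 = 21  ✓
[8] h + c = 4 + 17 = 21; 21 ≤ 23, bound 23 not met  ✗
[9] min(2, 7, 7) = 2  ✓

Constraints 3 and 8 are violated.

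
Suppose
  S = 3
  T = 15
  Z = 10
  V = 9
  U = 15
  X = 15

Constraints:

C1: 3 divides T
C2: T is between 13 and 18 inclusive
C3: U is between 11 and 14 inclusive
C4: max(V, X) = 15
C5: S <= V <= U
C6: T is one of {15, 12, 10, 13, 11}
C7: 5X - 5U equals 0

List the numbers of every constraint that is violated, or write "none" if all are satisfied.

C1: 15 / 3 = 5, so 3 divides 15 — satisfied.
C2: T = 15 lies in [13, 18] — satisfied.
C3: U = 15 is outside [11, 14] — violated.
C4: max(9, 15) = 15 — satisfied.
C5: values 3 <= 9 <= 15 — satisfied.
C6: T = 15 is in {15, 12, 10, 13, 11} — satisfied.
C7: 5X - 5U = 5(15) - 5(15) = 0 — satisfied.

Violated: 3.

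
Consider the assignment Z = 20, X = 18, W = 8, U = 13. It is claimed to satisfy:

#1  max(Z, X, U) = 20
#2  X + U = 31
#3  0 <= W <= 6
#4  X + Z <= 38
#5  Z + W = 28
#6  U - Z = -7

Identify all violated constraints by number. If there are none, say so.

Violated: 3.

#1 max(20, 18, 13) = 20 — OK.
#2 X + U = 18 + 13 = 31 — OK.
#3 W = 8 is outside [0, 6] — violated.
#4 X + Z = 18 + 20 = 38; 38 ≤ 38 — OK.
#5 Z + W = 20 + 8 = 28 — OK.
#6 U - Z = 13 - 20 = -7 — OK.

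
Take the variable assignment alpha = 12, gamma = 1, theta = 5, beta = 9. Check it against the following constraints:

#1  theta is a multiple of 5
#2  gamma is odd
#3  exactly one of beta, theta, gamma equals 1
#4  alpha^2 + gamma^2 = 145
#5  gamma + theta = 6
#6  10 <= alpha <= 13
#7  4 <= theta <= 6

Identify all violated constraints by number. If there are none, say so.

None — every constraint holds.

#1 5 / 5 = 1, so 5 divides 5  ✔
#2 gamma = 1 is odd  ✔
#3 beta=9, theta=5, gamma=1; 1 of them equals 1  ✔
#4 alpha^2 + gamma^2 = 12^2 + 1^2 = 144 + 1 = 145  ✔
#5 gamma + theta = 1 + 5 = 6  ✔
#6 alpha = 12 lies in [10, 13]  ✔
#7 theta = 5 lies in [4, 6]  ✔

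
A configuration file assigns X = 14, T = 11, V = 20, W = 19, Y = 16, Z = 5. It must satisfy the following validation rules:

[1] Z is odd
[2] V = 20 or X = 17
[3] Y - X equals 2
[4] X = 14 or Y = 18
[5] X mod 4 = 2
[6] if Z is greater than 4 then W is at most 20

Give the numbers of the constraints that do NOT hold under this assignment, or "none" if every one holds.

All constraints are satisfied.

[1] Z = 5 is odd  ✓
[2] V = 20 = 20 (first disjunct)  ✓
[3] Y - X = 16 - 14 = 2  ✓
[4] X = 14 = 14 (first disjunct)  ✓
[5] 14 mod 4 = 2  ✓
[6] Z = 5 > 4, so we need W ≤ 20; W = 19 ≤ 20  ✓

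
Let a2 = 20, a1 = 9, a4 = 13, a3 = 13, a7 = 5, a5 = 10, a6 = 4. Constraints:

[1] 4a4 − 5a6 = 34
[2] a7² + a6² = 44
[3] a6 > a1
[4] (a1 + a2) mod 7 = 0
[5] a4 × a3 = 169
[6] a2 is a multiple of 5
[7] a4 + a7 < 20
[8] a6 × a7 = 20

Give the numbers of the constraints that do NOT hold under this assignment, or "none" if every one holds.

[1] 4a4 − 5a6 = 4(13) − 5(4) = 32, not 34 — does not hold.
[2] a7² + a6² = 5² + 4² = 25 + 16 = 41, not 44 — does not hold.
[3] a6 = 4, a1 = 9; 4 ≤ 9 (want >) — does not hold.
[4] a1 + a2 = 29; 29 mod 7 = 1, not 0 — does not hold.
[5] a4 × a3 = 13 × 13 = 169 — holds.
[6] 20 / 5 = 4, so 5 divides 20 — holds.
[7] a4 + a7 = 13 + 5 = 18; 18 < 20 — holds.
[8] a6 × a7 = 4 × 5 = 20 — holds.

The assignment fails constraints 1, 2, 3, and 4.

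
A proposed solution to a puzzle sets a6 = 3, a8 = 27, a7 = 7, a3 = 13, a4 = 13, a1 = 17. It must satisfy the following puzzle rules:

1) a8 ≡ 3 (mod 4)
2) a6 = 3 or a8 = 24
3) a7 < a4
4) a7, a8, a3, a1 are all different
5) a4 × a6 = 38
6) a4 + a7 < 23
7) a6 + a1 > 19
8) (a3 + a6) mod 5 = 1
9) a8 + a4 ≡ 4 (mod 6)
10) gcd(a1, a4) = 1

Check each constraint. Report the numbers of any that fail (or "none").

No — constraint 5 is not satisfied.

1) 27 mod 4 = 3  ✔
2) a6 = 3 = 3 (first disjunct)  ✔
3) a7 = 7, a4 = 13; 7 < 13  ✔
4) values 7, 27, 13, 17 are pairwise distinct  ✔
5) a4 × a6 = 13 × 3 = 39, not 38  ✘
6) a4 + a7 = 13 + 7 = 20; 20 < 23  ✔
7) a6 + a1 = 3 + 17 = 20; 20 > 19  ✔
8) a3 + a6 = 16; 16 mod 5 = 1  ✔
9) a8 + a4 = 40; 40 mod 6 = 4  ✔
10) gcd(17, 13) = 1  ✔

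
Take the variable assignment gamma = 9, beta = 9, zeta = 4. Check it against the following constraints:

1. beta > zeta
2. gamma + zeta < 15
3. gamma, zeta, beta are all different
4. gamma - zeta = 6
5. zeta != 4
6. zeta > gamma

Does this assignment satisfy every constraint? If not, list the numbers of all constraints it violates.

1. beta = 9, zeta = 4; 9 > 4 — holds.
2. gamma + zeta = 9 + 4 = 13; 13 < 15 — holds.
3. gamma = beta = 9, not all different — fails.
4. gamma - zeta = 9 - 4 = 5, not 6 — fails.
5. zeta = 4, but 4 is required to differ — fails.
6. zeta = 4, gamma = 9; 4 ≤ 9 (want >) — fails.

No — constraints 3, 4, 5, 6 are not satisfied.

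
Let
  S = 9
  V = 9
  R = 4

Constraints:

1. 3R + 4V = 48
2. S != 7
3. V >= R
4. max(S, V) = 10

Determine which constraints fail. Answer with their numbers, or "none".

No — constraint 4 is not satisfied.

1. 3R + 4V = 3(4) + 4(9) = 48 — holds.
2. S = 9, and 9 ≠ 7 — holds.
3. V = 9, R = 4; 9 ≥ 4 — holds.
4. max(9, 9) = 9, not 10 — fails.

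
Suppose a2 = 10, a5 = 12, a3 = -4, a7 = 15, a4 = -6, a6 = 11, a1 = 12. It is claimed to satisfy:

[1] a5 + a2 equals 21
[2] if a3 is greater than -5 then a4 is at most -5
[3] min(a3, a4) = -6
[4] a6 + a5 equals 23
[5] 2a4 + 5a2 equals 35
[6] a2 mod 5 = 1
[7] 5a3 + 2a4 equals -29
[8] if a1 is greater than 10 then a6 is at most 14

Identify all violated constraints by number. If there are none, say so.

[1] a5 + a2 = 12 + 10 = 22, not 21  ✘
[2] a3 = -4 > -5, so we need a4 ≤ -5; a4 = -6 ≤ -5  ✔
[3] min(-4, -6) = -6  ✔
[4] a6 + a5 = 11 + 12 = 23  ✔
[5] 2a4 + 5a2 = 2(-6) + 5(10) = 38, not 35  ✘
[6] 10 mod 5 = 0, not 1  ✘
[7] 5a3 + 2a4 = 5(-4) + 2(-6) = -32, not -29  ✘
[8] a1 = 12 > 10, so we need a6 ≤ 14; a6 = 11 ≤ 14  ✔

The assignment fails constraints 1, 5, 6, and 7.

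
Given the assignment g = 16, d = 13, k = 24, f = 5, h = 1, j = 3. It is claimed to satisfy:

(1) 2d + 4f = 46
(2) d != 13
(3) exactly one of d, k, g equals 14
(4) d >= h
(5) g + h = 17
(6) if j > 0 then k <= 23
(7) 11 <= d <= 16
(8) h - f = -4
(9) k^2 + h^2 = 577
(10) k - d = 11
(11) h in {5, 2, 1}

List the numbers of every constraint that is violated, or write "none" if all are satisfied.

(1) 2d + 4f = 2(13) + 4(5) = 46  yes
(2) d = 13, but 13 is required to differ  no
(3) d=13, k=24, g=16; 0 of them equal 14, not exactly one  no
(4) d = 13, h = 1; 13 ≥ 1  yes
(5) g + h = 16 + 1 = 17  yes
(6) j = 3 > 0, so we need k ≤ 23; but k = 24 > 23  no
(7) d = 13 lies in [11, 16]  yes
(8) h - f = 1 - 5 = -4  yes
(9) k^2 + h^2 = 24^2 + 1^2 = 576 + 1 = 577  yes
(10) k - d = 24 - 13 = 11  yes
(11) h = 1 is in {5, 2, 1}  yes

The assignment fails constraints 2, 3, 6.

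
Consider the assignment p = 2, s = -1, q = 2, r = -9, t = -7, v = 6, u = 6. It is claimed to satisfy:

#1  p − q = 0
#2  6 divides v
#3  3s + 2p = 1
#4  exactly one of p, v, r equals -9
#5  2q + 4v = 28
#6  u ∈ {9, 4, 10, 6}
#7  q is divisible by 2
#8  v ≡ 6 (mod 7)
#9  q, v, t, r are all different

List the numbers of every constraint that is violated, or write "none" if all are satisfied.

#1 p − q = 2 − 2 = 0 — satisfied.
#2 6 / 6 = 1, so 6 divides 6 — satisfied.
#3 3s + 2p = 3(-1) + 2(2) = 1 — satisfied.
#4 p=2, v=6, r=-9; 1 of them equals -9 — satisfied.
#5 2q + 4v = 2(2) + 4(6) = 28 — satisfied.
#6 u = 6 is in {9, 4, 10, 6} — satisfied.
#7 2 / 2 = 1, so 2 divides 2 — satisfied.
#8 6 mod 7 = 6 — satisfied.
#9 values 2, 6, -7, -9 are pairwise distinct — satisfied.

No violations.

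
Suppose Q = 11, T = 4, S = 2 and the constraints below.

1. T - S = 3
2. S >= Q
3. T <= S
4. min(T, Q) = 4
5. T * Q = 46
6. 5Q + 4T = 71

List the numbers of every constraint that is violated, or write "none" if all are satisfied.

Constraints 1, 2, 3, and 5 do not hold.

1. T - S = 4 - 2 = 2, not 3 — violated.
2. S = 2, Q = 11; 2 < 11 (want ≥) — violated.
3. T = 4, S = 2; 4 > 2 (want ≤) — violated.
4. min(4, 11) = 4 — satisfied.
5. T * Q = 4 * 11 = 44, not 46 — violated.
6. 5Q + 4T = 5(11) + 4(4) = 71 — satisfied.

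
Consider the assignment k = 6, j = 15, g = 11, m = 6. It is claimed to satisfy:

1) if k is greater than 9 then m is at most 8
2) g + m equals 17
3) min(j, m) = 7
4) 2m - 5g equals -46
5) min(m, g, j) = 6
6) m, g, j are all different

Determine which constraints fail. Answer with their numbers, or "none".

1) k = 6, not > 9; antecedent false, conditional vacuously true  yes
2) g + m = 11 + 6 = 17  yes
3) min(15, 6) = 6, not 7  no
4) 2m - 5g = 2(6) - 5(11) = -43, not -46  no
5) min(6, 11, 15) = 6  yes
6) values 6, 11, 15 are pairwise distinct  yes

No — constraints 3 and 4 are not satisfied.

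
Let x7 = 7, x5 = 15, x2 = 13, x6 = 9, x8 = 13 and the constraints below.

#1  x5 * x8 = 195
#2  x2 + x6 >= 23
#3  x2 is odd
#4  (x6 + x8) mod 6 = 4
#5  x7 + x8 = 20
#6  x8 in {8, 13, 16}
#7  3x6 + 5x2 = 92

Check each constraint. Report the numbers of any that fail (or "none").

#1 x5 * x8 = 15 * 13 = 195  ✔
#2 x2 + x6 = 13 + 9 = 22; 22 < 23, bound 23 not met  ✘
#3 x2 = 13 is odd  ✔
#4 x6 + x8 = 22; 22 mod 6 = 4  ✔
#5 x7 + x8 = 7 + 13 = 20  ✔
#6 x8 = 13 is in {8, 13, 16}  ✔
#7 3x6 + 5x2 = 3(9) + 5(13) = 92  ✔

The assignment fails constraint 2.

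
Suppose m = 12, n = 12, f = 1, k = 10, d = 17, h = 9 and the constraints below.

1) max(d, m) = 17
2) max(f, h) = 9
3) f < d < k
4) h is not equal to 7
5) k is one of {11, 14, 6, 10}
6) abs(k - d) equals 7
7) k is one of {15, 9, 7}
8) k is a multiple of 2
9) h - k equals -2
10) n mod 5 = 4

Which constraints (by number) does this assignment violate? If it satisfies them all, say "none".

1) max(17, 12) = 17 — OK.
2) max(1, 9) = 9 — OK.
3) values 1, 17, 10; d = 17 is not < k = 10 — violated.
4) h = 9, and 9 ≠ 7 — OK.
5) k = 10 is in {11, 14, 6, 10} — OK.
6) abs(10 - 17) = 7 — OK.
7) k = 10 is not in {15, 9, 7} — violated.
8) 10 / 2 = 5, so 2 divides 10 — OK.
9) h - k = 9 - 10 = -1, not -2 — violated.
10) 12 mod 5 = 2, not 4 — violated.

No — constraints 3, 7, 9, 10 are not satisfied.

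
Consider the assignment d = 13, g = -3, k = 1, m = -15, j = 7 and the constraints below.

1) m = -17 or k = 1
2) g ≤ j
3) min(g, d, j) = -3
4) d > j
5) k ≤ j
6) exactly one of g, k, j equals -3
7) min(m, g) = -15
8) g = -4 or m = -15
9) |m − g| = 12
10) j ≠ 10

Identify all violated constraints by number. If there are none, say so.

1) m = -15 ≠ -17, but k = 1 = 1 (second disjunct) — OK.
2) g = -3, j = 7; -3 ≤ 7 — OK.
3) min(-3, 13, 7) = -3 — OK.
4) d = 13, j = 7; 13 > 7 — OK.
5) k = 1, j = 7; 1 ≤ 7 — OK.
6) g=-3, k=1, j=7; 1 of them equals -3 — OK.
7) min(-15, -3) = -15 — OK.
8) g = -3 ≠ -4, but m = -15 = -15 (second disjunct) — OK.
9) |-15 − (-3)| = 12 — OK.
10) j = 7, and 7 ≠ 10 — OK.

Yes — all constraints hold.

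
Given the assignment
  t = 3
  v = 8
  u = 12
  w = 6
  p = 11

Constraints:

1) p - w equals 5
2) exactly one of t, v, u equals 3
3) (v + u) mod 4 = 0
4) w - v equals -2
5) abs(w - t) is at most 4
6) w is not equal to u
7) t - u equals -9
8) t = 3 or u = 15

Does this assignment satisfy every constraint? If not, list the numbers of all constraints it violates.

All constraints are satisfied.

1) p - w = 11 - 6 = 5 — satisfied.
2) t=3, v=8, u=12; 1 of them equals 3 — satisfied.
3) v + u = 20; 20 mod 4 = 0 — satisfied.
4) w - v = 6 - 8 = -2 — satisfied.
5) abs(6 - 3) = 3; 3 ≤ 4 — satisfied.
6) w = 6, u = 12; distinct — satisfied.
7) t - u = 3 - 12 = -9 — satisfied.
8) t = 3 = 3 (first disjunct) — satisfied.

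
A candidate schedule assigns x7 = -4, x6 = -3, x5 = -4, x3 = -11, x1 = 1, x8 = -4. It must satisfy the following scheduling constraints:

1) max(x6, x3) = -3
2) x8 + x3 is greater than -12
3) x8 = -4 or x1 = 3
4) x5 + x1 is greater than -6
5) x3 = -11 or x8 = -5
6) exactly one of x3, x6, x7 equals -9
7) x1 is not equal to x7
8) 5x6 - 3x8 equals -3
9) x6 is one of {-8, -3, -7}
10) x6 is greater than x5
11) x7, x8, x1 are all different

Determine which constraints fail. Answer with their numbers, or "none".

Constraints 2, 6, and 11 do not hold.

1) max(-3, -11) = -3 — OK.
2) x8 + x3 = -4 + (-11) = -15; -15 ≤ -12, bound -12 not met — violated.
3) x8 = -4 = -4 (first disjunct) — OK.
4) x5 + x1 = -4 + 1 = -3; -3 > -6 — OK.
5) x3 = -11 = -11 (first disjunct) — OK.
6) x3=-11, x6=-3, x7=-4; 0 of them equal -9, not exactly one — violated.
7) x1 = 1, x7 = -4; distinct — OK.
8) 5x6 - 3x8 = 5(-3) - 3(-4) = -3 — OK.
9) x6 = -3 is in {-8, -3, -7} — OK.
10) x6 = -3, x5 = -4; -3 > -4 — OK.
11) x7 = x8 = -4, not all different — violated.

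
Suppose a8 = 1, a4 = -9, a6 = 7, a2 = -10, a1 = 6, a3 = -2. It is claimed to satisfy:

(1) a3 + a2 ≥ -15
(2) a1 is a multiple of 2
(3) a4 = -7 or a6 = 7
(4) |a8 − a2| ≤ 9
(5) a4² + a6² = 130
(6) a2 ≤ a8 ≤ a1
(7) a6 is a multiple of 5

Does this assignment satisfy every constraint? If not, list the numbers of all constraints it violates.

No — constraints 4 and 7 are not satisfied.

(1) a3 + a2 = -2 + (-10) = -12; -12 ≥ -15 — OK.
(2) 6 / 2 = 3, so 2 divides 6 — OK.
(3) a4 = -9 ≠ -7, but a6 = 7 = 7 (second disjunct) — OK.
(4) |1 − (-10)| = 11; 11 > 9, exceeds bound 9 — violated.
(5) a4² + a6² = (-9)² + 7² = 81 + 49 = 130 — OK.
(6) values -10 ≤ 1 ≤ 6 — OK.
(7) 7 = 5×1 + 2, so 5 does not divide 7 — violated.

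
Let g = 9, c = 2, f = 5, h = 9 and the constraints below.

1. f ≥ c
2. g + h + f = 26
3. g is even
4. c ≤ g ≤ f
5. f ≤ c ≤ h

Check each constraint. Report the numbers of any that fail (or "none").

The assignment fails constraints 2, 3, 4, and 5.

1. f = 5, c = 2; 5 ≥ 2 — holds.
2. g + h + f = 9 + 9 + 5 = 23, not 26 — fails.
3. g = 9 is odd — fails.
4. values 2, 9, 5; g = 9 is not ≤ f = 5 — fails.
5. values 5, 2, 9; f = 5 is not ≤ c = 2 — fails.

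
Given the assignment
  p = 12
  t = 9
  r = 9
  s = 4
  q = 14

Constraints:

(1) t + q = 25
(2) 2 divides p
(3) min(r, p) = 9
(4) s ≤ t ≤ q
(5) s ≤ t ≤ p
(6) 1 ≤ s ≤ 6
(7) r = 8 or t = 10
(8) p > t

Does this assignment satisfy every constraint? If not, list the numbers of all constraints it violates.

(1) t + q = 9 + 14 = 23, not 25 — violated.
(2) 12 / 2 = 6, so 2 divides 12 — satisfied.
(3) min(9, 12) = 9 — satisfied.
(4) values 4 ≤ 9 ≤ 14 — satisfied.
(5) values 4 ≤ 9 ≤ 12 — satisfied.
(6) s = 4 lies in [1, 6] — satisfied.
(7) r = 9 ≠ 8 and t = 9 ≠ 10; both disjuncts false — violated.
(8) p = 12, t = 9; 12 > 9 — satisfied.

The assignment fails constraints 1 and 7.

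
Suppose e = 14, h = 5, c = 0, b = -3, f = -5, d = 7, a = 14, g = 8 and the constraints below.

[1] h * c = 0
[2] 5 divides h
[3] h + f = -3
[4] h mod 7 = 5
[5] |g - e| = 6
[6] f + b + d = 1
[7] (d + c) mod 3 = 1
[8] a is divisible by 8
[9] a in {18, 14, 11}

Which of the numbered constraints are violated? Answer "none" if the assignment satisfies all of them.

[1] h * c = 5 * 0 = 0 — holds.
[2] 5 / 5 = 1, so 5 divides 5 — holds.
[3] h + f = 5 + (-5) = 0, not -3 — does not hold.
[4] 5 mod 7 = 5 — holds.
[5] |8 - 14| = 6 — holds.
[6] f + b + d = -5 + (-3) + 7 = -1, not 1 — does not hold.
[7] d + c = 7; 7 mod 3 = 1 — holds.
[8] 14 = 8*1 + 6, so 8 does not divide 14 — does not hold.
[9] a = 14 is in {18, 14, 11} — holds.

Constraints 3, 6, and 8 are violated.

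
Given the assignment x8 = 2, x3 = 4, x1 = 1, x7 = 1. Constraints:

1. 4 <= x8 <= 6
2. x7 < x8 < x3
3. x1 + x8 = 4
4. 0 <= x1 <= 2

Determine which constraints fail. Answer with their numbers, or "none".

Constraints 1 and 3 are violated.

1. x8 = 2 is outside [4, 6]  false
2. values 1 < 2 < 4  true
3. x1 + x8 = 1 + 2 = 3, not 4  false
4. x1 = 1 lies in [0, 2]  true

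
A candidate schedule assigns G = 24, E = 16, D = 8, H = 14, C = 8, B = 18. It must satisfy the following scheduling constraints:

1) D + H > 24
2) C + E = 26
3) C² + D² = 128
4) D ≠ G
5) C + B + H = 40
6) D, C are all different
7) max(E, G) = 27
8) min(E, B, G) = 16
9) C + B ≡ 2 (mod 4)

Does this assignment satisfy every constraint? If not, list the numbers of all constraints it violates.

Constraints 1, 2, 6, 7 do not hold.

1) D + H = 8 + 14 = 22; 22 ≤ 24, bound 24 not met  FAIL
2) C + E = 8 + 16 = 24, not 26  FAIL
3) C² + D² = 8² + 8² = 64 + 64 = 128  OK
4) D = 8, G = 24; distinct  OK
5) C + B + H = 8 + 18 + 14 = 40  OK
6) D = C = 8, not all different  FAIL
7) max(16, 24) = 24, not 27  FAIL
8) min(16, 18, 24) = 16  OK
9) C + B = 26; 26 mod 4 = 2  OK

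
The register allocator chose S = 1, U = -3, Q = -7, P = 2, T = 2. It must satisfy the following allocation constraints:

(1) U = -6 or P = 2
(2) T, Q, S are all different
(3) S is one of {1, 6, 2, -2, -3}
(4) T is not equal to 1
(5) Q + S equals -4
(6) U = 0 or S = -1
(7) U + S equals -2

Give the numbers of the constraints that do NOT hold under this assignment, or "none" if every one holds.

(1) U = -3 ≠ -6, but P = 2 = 2 (second disjunct) — satisfied.
(2) values 2, -7, 1 are pairwise distinct — satisfied.
(3) S = 1 is in {1, 6, 2, -2, -3} — satisfied.
(4) T = 2, and 2 ≠ 1 — satisfied.
(5) Q + S = -7 + 1 = -6, not -4 — violated.
(6) U = -3 ≠ 0 and S = 1 ≠ -1; both disjuncts false — violated.
(7) U + S = -3 + 1 = -2 — satisfied.

Constraints 5 and 6 are violated.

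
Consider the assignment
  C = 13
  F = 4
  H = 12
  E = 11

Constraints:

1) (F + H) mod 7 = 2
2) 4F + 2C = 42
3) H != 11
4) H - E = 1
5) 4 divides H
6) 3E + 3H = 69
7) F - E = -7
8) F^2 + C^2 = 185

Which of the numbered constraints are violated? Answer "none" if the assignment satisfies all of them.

All constraints are satisfied.

1) F + H = 16; 16 mod 7 = 2  ✔
2) 4F + 2C = 4(4) + 2(13) = 42  ✔
3) H = 12, and 12 ≠ 11  ✔
4) H - E = 12 - 11 = 1  ✔
5) 12 / 4 = 3, so 4 divides 12  ✔
6) 3E + 3H = 3(11) + 3(12) = 69  ✔
7) F - E = 4 - 11 = -7  ✔
8) F^2 + C^2 = 4^2 + 13^2 = 16 + 169 = 185  ✔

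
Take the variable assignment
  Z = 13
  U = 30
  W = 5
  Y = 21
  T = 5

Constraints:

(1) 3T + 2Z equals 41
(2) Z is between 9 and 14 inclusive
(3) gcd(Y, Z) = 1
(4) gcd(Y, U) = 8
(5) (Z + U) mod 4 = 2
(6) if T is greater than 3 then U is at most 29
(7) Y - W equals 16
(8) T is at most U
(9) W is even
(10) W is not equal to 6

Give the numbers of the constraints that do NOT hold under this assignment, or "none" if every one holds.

(1) 3T + 2Z = 3(5) + 2(13) = 41  yes
(2) Z = 13 lies in [9, 14]  yes
(3) gcd(21, 13) = 1  yes
(4) gcd(21, 30) = 3, not 8  no
(5) Z + U = 43; 43 mod 4 = 3, not 2  no
(6) T = 5 > 3, so we need U ≤ 29; but U = 30 > 29  no
(7) Y - W = 21 - 5 = 16  yes
(8) T = 5, U = 30; 5 ≤ 30  yes
(9) W = 5 is odd  no
(10) W = 5, and 5 ≠ 6  yes

No — constraints 4, 5, 6, and 9 are not satisfied.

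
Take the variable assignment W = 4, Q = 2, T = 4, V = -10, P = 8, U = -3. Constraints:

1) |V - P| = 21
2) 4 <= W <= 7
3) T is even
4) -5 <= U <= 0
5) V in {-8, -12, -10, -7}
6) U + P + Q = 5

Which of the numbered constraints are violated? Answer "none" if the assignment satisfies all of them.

No — constraints 1, 6 are not satisfied.

1) |-10 - 8| = 18, not 21  no
2) W = 4 lies in [4, 7]  yes
3) T = 4 is even  yes
4) U = -3 lies in [-5, 0]  yes
5) V = -10 is in {-8, -12, -10, -7}  yes
6) U + P + Q = -3 + 8 + 2 = 7, not 5  no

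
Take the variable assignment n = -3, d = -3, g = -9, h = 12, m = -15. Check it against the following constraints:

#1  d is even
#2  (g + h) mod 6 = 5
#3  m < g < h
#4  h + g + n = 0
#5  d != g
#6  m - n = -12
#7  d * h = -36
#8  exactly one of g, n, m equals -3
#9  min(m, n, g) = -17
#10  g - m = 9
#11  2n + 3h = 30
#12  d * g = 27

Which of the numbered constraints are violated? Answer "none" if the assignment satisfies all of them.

#1 d = -3 is odd — does not hold.
#2 g + h = 3; 3 mod 6 = 3, not 5 — does not hold.
#3 values -15 < -9 < 12 — holds.
#4 h + g + n = 12 + (-9) + (-3) = 0 — holds.
#5 d = -3, g = -9; distinct — holds.
#6 m - n = -15 - (-3) = -12 — holds.
#7 d * h = -3 * 12 = -36 — holds.
#8 g=-9, n=-3, m=-15; 1 of them equals -3 — holds.
#9 min(-15, -3, -9) = -15, not -17 — does not hold.
#10 g - m = -9 - (-15) = 6, not 9 — does not hold.
#11 2n + 3h = 2(-3) + 3(12) = 30 — holds.
#12 d * g = -3 * (-9) = 27 — holds.

Constraints 1, 2, 9, and 10 are violated.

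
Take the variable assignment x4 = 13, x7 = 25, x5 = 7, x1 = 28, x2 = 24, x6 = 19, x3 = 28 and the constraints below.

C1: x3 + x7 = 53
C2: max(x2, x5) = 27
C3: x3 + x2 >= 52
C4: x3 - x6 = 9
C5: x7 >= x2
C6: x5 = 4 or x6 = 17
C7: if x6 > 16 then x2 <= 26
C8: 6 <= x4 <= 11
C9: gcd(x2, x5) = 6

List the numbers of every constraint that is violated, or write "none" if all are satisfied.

C1: x3 + x7 = 28 + 25 = 53 — OK.
C2: max(24, 7) = 24, not 27 — violated.
C3: x3 + x2 = 28 + 24 = 52; 52 ≥ 52 — OK.
C4: x3 - x6 = 28 - 19 = 9 — OK.
C5: x7 = 25, x2 = 24; 25 ≥ 24 — OK.
C6: x5 = 7 ≠ 4 and x6 = 19 ≠ 17; both disjuncts false — violated.
C7: x6 = 19 > 16, so we need x2 ≤ 26; x2 = 24 ≤ 26 — OK.
C8: x4 = 13 is outside [6, 11] — violated.
C9: gcd(24, 7) = 1, not 6 — violated.

Constraints 2, 6, 8, and 9 do not hold.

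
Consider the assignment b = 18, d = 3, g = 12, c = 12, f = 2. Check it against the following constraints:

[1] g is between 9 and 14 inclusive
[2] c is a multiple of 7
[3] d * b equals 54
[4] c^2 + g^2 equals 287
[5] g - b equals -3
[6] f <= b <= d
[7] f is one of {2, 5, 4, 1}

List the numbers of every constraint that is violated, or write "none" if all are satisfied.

[1] g = 12 lies in [9, 14]  true
[2] 12 = 7*1 + 5, so 7 does not divide 12  false
[3] d * b = 3 * 18 = 54  true
[4] c^2 + g^2 = 12^2 + 12^2 = 144 + 144 = 288, not 287  false
[5] g - b = 12 - 18 = -6, not -3  false
[6] values 2, 18, 3; b = 18 is not <= d = 3  false
[7] f = 2 is in {2, 5, 4, 1}  true

Constraints 2, 4, 5, and 6 do not hold.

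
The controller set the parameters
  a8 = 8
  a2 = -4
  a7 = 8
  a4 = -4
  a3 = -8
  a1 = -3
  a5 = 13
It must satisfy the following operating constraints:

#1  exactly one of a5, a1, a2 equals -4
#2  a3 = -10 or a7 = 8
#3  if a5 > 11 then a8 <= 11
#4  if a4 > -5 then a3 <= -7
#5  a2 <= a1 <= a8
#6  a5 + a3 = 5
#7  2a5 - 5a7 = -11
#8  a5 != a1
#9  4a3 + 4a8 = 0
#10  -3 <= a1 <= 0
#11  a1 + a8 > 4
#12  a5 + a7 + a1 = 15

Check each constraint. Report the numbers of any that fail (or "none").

The assignment fails constraints 7, 12.

#1 a5=13, a1=-3, a2=-4; 1 of them equals -4 — holds.
#2 a3 = -8 ≠ -10, but a7 = 8 = 8 (second disjunct) — holds.
#3 a5 = 13 > 11, so we need a8 ≤ 11; a8 = 8 ≤ 11 — holds.
#4 a4 = -4 > -5, so we need a3 ≤ -7; a3 = -8 ≤ -7 — holds.
#5 values -4 <= -3 <= 8 — holds.
#6 a5 + a3 = 13 + (-8) = 5 — holds.
#7 2a5 - 5a7 = 2(13) - 5(8) = -14, not -11 — fails.
#8 a5 = 13, a1 = -3; distinct — holds.
#9 4a3 + 4a8 = 4(-8) + 4(8) = 0 — holds.
#10 a1 = -3 lies in [-3, 0] — holds.
#11 a1 + a8 = -3 + 8 = 5; 5 > 4 — holds.
#12 a5 + a7 + a1 = 13 + 8 + (-3) = 18, not 15 — fails.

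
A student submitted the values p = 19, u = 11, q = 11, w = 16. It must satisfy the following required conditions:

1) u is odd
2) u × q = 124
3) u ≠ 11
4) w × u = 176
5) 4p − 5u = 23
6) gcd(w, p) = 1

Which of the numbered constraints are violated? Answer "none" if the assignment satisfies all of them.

Constraints 2, 3, and 5 are violated.

1) u = 11 is odd  ✔
2) u × q = 11 × 11 = 121, not 124  ✘
3) u = 11, but 11 is required to differ  ✘
4) w × u = 16 × 11 = 176  ✔
5) 4p − 5u = 4(19) − 5(11) = 21, not 23  ✘
6) gcd(16, 19) = 1  ✔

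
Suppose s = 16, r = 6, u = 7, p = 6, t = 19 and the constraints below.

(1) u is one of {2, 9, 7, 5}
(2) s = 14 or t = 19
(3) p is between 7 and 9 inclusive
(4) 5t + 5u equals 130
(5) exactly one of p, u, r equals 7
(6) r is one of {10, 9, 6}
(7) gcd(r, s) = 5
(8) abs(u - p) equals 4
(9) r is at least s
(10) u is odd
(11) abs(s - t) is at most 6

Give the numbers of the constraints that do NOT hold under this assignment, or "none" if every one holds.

(1) u = 7 is in {2, 9, 7, 5} — satisfied.
(2) s = 16 ≠ 14, but t = 19 = 19 (second disjunct) — satisfied.
(3) p = 6 is outside [7, 9] — violated.
(4) 5t + 5u = 5(19) + 5(7) = 130 — satisfied.
(5) p=6, u=7, r=6; 1 of them equals 7 — satisfied.
(6) r = 6 is in {10, 9, 6} — satisfied.
(7) gcd(6, 16) = 2, not 5 — violated.
(8) abs(7 - 6) = 1, not 4 — violated.
(9) r = 6, s = 16; 6 < 16 (want ≥) — violated.
(10) u = 7 is odd — satisfied.
(11) abs(16 - 19) = 3; 3 ≤ 6 — satisfied.

Constraints 3, 7, 8, 9 are violated.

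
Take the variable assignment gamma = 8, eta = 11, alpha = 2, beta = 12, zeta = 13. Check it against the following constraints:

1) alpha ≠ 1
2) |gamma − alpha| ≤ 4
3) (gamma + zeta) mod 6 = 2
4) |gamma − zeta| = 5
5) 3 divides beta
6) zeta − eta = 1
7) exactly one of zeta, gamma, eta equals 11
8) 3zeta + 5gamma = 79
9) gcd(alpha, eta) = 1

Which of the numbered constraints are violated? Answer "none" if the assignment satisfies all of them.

1) alpha = 2, and 2 ≠ 1 — holds.
2) |8 − 2| = 6; 6 > 4, exceeds bound 4 — does not hold.
3) gamma + zeta = 21; 21 mod 6 = 3, not 2 — does not hold.
4) |8 − 13| = 5 — holds.
5) 12 / 3 = 4, so 3 divides 12 — holds.
6) zeta − eta = 13 − 11 = 2, not 1 — does not hold.
7) zeta=13, gamma=8, eta=11; 1 of them equals 11 — holds.
8) 3zeta + 5gamma = 3(13) + 5(8) = 79 — holds.
9) gcd(2, 11) = 1 — holds.

Constraints 2, 3, 6 do not hold.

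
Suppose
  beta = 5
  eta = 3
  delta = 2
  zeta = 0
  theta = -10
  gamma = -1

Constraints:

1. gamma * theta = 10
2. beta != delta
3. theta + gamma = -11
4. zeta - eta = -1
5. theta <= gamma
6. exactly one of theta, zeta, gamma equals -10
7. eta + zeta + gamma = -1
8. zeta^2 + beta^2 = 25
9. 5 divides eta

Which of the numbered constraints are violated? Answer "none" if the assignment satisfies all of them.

No — constraints 4, 7, 9 are not satisfied.

1. gamma * theta = -1 * (-10) = 10  yes
2. beta = 5, delta = 2; distinct  yes
3. theta + gamma = -10 + (-1) = -11  yes
4. zeta - eta = 0 - 3 = -3, not -1  no
5. theta = -10, gamma = -1; -10 ≤ -1  yes
6. theta=-10, zeta=0, gamma=-1; 1 of them equals -10  yes
7. eta + zeta + gamma = 3 + 0 + (-1) = 2, not -1  no
8. zeta^2 + beta^2 = 0^2 + 5^2 = 0 + 25 = 25  yes
9. 3 = 5*0 + 3, so 5 does not divide 3  no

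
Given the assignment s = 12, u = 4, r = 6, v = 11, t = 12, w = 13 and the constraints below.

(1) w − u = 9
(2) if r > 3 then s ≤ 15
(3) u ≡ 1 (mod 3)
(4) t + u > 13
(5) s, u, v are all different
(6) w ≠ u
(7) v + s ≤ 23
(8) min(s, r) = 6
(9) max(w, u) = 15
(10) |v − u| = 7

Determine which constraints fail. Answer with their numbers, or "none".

No — constraint 9 is not satisfied.

(1) w − u = 13 − 4 = 9  holds
(2) r = 6 > 3, so we need s ≤ 15; s = 12 ≤ 15  holds
(3) 4 mod 3 = 1  holds
(4) t + u = 12 + 4 = 16; 16 > 13  holds
(5) values 12, 4, 11 are pairwise distinct  holds
(6) w = 13, u = 4; distinct  holds
(7) v + s = 11 + 12 = 23; 23 ≤ 23  holds
(8) min(12, 6) = 6  holds
(9) max(13, 4) = 13, not 15  fails
(10) |11 − 4| = 7  holds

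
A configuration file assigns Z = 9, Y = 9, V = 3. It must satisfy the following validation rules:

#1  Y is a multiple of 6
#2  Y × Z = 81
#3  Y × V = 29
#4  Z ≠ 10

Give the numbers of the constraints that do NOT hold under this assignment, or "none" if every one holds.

#1 9 = 6×1 + 3, so 6 does not divide 9 — fails.
#2 Y × Z = 9 × 9 = 81 — holds.
#3 Y × V = 9 × 3 = 27, not 29 — fails.
#4 Z = 9, and 9 ≠ 10 — holds.

Constraints 1 and 3 are violated.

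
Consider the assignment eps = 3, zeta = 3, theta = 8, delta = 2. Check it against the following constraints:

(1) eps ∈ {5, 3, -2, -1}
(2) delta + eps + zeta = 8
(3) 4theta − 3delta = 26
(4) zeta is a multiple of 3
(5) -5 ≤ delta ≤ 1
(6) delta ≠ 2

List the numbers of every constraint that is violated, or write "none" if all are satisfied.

(1) eps = 3 is in {5, 3, -2, -1} — holds.
(2) delta + eps + zeta = 2 + 3 + 3 = 8 — holds.
(3) 4theta − 3delta = 4(8) − 3(2) = 26 — holds.
(4) 3 / 3 = 1, so 3 divides 3 — holds.
(5) delta = 2 is outside [-5, 1] — fails.
(6) delta = 2, but 2 is required to differ — fails.

No — constraints 5, 6 are not satisfied.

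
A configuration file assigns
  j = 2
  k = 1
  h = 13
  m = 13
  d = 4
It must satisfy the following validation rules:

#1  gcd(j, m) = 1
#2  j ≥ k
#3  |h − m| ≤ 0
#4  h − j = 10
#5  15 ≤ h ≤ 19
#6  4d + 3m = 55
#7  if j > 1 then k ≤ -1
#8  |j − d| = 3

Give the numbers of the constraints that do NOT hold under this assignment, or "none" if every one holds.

#1 gcd(2, 13) = 1  ✓
#2 j = 2, k = 1; 2 ≥ 1  ✓
#3 |13 − 13| = 0; 0 ≤ 0  ✓
#4 h − j = 13 − 2 = 11, not 10  ✗
#5 h = 13 is outside [15, 19]  ✗
#6 4d + 3m = 4(4) + 3(13) = 55  ✓
#7 j = 2 > 1, so we need k ≤ -1; but k = 1 > -1  ✗
#8 |2 − 4| = 2, not 3  ✗

The assignment fails constraints 4, 5, 7, 8.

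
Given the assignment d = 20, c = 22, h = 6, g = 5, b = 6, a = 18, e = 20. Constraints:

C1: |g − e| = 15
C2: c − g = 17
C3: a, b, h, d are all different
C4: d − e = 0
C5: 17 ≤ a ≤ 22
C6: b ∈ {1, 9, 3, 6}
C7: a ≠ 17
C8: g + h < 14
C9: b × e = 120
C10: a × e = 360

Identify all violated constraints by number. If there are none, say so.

Violated: 3.

C1: |5 − 20| = 15 — OK.
C2: c − g = 22 − 5 = 17 — OK.
C3: b = h = 6, not all different — violated.
C4: d − e = 20 − 20 = 0 — OK.
C5: a = 18 lies in [17, 22] — OK.
C6: b = 6 is in {1, 9, 3, 6} — OK.
C7: a = 18, and 18 ≠ 17 — OK.
C8: g + h = 5 + 6 = 11; 11 < 14 — OK.
C9: b × e = 6 × 20 = 120 — OK.
C10: a × e = 18 × 20 = 360 — OK.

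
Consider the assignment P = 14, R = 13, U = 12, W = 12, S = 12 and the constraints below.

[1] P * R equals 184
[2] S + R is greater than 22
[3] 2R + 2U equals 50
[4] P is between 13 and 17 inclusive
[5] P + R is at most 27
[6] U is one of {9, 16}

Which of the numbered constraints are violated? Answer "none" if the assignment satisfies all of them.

The assignment fails constraints 1 and 6.

[1] P * R = 14 * 13 = 182, not 184 — does not hold.
[2] S + R = 12 + 13 = 25; 25 > 22 — holds.
[3] 2R + 2U = 2(13) + 2(12) = 50 — holds.
[4] P = 14 lies in [13, 17] — holds.
[5] P + R = 14 + 13 = 27; 27 ≤ 27 — holds.
[6] U = 12 is not in {9, 16} — does not hold.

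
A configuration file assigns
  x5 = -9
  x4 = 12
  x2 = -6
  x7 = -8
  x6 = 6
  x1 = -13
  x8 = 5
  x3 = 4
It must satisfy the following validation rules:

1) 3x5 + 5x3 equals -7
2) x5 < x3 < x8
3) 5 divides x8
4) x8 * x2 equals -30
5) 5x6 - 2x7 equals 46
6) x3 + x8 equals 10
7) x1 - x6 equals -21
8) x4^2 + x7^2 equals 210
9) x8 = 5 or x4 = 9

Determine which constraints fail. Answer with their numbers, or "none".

1) 3x5 + 5x3 = 3(-9) + 5(4) = -7  OK
2) values -9 < 4 < 5  OK
3) 5 / 5 = 1, so 5 divides 5  OK
4) x8 * x2 = 5 * (-6) = -30  OK
5) 5x6 - 2x7 = 5(6) - 2(-8) = 46  OK
6) x3 + x8 = 4 + 5 = 9, not 10  FAIL
7) x1 - x6 = -13 - 6 = -19, not -21  FAIL
8) x4^2 + x7^2 = 12^2 + (-8)^2 = 144 + 64 = 208, not 210  FAIL
9) x8 = 5 = 5 (first disjunct)  OK

Constraints 6, 7, and 8 are violated.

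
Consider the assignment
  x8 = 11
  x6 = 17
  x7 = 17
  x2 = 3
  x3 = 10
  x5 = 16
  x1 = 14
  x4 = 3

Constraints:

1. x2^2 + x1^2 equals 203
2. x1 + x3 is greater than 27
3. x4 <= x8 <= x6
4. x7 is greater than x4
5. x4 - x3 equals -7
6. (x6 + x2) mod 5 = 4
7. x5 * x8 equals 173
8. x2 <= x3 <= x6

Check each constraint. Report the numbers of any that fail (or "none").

1. x2^2 + x1^2 = 3^2 + 14^2 = 9 + 196 = 205, not 203 — violated.
2. x1 + x3 = 14 + 10 = 24; 24 ≤ 27, bound 27 not met — violated.
3. values 3 <= 11 <= 17 — OK.
4. x7 = 17, x4 = 3; 17 > 3 — OK.
5. x4 - x3 = 3 - 10 = -7 — OK.
6. x6 + x2 = 20; 20 mod 5 = 0, not 4 — violated.
7. x5 * x8 = 16 * 11 = 176, not 173 — violated.
8. values 3 <= 10 <= 17 — OK.

No — constraints 1, 2, 6, and 7 are not satisfied.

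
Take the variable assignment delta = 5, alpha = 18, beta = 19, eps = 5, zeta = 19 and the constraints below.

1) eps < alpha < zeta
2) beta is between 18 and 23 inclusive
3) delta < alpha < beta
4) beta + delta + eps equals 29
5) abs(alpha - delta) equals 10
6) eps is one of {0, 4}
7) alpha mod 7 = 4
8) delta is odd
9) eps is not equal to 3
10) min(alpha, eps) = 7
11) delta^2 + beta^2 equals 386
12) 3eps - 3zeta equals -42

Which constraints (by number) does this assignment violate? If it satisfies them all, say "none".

1) values 5 < 18 < 19 — holds.
2) beta = 19 lies in [18, 23] — holds.
3) values 5 < 18 < 19 — holds.
4) beta + delta + eps = 19 + 5 + 5 = 29 — holds.
5) abs(18 - 5) = 13, not 10 — does not hold.
6) eps = 5 is not in {0, 4} — does not hold.
7) 18 mod 7 = 4 — holds.
8) delta = 5 is odd — holds.
9) eps = 5, and 5 ≠ 3 — holds.
10) min(18, 5) = 5, not 7 — does not hold.
11) delta^2 + beta^2 = 5^2 + 19^2 = 25 + 361 = 386 — holds.
12) 3eps - 3zeta = 3(5) - 3(19) = -42 — holds.

Violated: 5, 6, and 10.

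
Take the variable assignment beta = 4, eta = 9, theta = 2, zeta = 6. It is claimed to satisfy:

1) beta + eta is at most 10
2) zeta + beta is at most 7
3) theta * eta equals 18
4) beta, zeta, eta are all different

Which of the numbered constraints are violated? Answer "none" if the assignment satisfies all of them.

Violated: 1, 2.

1) beta + eta = 4 + 9 = 13; 13 > 10, bound 10 not met — violated.
2) zeta + beta = 6 + 4 = 10; 10 > 7, bound 7 not met — violated.
3) theta * eta = 2 * 9 = 18 — OK.
4) values 4, 6, 9 are pairwise distinct — OK.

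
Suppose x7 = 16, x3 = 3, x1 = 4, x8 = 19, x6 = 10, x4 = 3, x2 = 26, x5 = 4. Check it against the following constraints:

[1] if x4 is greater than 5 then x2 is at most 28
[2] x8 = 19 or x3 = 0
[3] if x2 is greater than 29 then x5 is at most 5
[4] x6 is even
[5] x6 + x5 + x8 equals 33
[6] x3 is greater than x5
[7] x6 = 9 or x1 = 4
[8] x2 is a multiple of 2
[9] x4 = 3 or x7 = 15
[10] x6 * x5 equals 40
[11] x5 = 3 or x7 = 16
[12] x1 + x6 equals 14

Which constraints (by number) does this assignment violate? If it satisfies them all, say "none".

[1] x4 = 3, not > 5; antecedent false, conditional vacuously true — holds.
[2] x8 = 19 = 19 (first disjunct) — holds.
[3] x2 = 26, not > 29; antecedent false, conditional vacuously true — holds.
[4] x6 = 10 is even — holds.
[5] x6 + x5 + x8 = 10 + 4 + 19 = 33 — holds.
[6] x3 = 3, x5 = 4; 3 ≤ 4 (want >) — does not hold.
[7] x6 = 10 ≠ 9, but x1 = 4 = 4 (second disjunct) — holds.
[8] 26 / 2 = 13, so 2 divides 26 — holds.
[9] x4 = 3 = 3 (first disjunct) — holds.
[10] x6 * x5 = 10 * 4 = 40 — holds.
[11] x5 = 4 ≠ 3, but x7 = 16 = 16 (second disjunct) — holds.
[12] x1 + x6 = 4 + 10 = 14 — holds.

Violated: 6.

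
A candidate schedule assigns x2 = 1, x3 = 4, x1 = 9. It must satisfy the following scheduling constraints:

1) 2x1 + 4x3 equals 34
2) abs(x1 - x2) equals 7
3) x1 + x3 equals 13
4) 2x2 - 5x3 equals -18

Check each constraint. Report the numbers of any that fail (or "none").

1) 2x1 + 4x3 = 2(9) + 4(4) = 34  holds
2) abs(9 - 1) = 8, not 7  fails
3) x1 + x3 = 9 + 4 = 13  holds
4) 2x2 - 5x3 = 2(1) - 5(4) = -18  holds

Constraint 2 is violated.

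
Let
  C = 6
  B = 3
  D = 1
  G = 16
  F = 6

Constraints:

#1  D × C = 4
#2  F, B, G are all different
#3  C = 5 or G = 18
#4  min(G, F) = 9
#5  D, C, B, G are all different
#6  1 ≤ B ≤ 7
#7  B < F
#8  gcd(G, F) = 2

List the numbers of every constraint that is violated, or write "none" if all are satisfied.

No — constraints 1, 3, and 4 are not satisfied.

#1 D × C = 1 × 6 = 6, not 4  false
#2 values 6, 3, 16 are pairwise distinct  true
#3 C = 6 ≠ 5 and G = 16 ≠ 18; both disjuncts false  false
#4 min(16, 6) = 6, not 9  false
#5 values 1, 6, 3, 16 are pairwise distinct  true
#6 B = 3 lies in [1, 7]  true
#7 B = 3, F = 6; 3 < 6  true
#8 gcd(16, 6) = 2  true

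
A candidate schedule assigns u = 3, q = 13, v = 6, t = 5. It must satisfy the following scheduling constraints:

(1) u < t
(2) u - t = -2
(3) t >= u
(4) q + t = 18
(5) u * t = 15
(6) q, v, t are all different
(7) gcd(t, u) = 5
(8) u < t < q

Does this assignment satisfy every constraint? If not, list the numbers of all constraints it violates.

(1) u = 3, t = 5; 3 < 5  holds
(2) u - t = 3 - 5 = -2  holds
(3) t = 5, u = 3; 5 ≥ 3  holds
(4) q + t = 13 + 5 = 18  holds
(5) u * t = 3 * 5 = 15  holds
(6) values 13, 6, 5 are pairwise distinct  holds
(7) gcd(5, 3) = 1, not 5  fails
(8) values 3 < 5 < 13  holds

Constraint 7 is violated.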